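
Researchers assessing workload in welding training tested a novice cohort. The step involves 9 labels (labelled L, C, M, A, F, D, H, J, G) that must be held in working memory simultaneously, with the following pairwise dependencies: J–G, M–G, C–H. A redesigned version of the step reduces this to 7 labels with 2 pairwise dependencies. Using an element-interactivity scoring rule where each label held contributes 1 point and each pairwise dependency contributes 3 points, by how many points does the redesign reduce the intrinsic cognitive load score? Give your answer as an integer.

5

Original: 9 × 1 + 3 × 3 = 9 + 9 = 18.
Redesigned: 7 × 1 + 2 × 3 = 7 + 6 = 13.
Reduction = 18 − 13 = 5.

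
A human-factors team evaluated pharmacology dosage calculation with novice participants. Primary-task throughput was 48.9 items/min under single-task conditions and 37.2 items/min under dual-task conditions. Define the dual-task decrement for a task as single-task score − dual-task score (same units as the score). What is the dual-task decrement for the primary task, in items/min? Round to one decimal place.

Decrement = 48.9 − 37.2 = 11.7000 items/min ≈ 11.7 items/min.

11.7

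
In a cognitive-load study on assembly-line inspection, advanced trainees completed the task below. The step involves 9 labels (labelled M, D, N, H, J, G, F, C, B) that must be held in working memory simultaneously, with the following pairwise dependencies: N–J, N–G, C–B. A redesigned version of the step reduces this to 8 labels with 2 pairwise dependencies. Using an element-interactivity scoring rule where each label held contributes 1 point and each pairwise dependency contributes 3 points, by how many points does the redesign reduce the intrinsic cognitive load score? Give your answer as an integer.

4

Original: 9 × 1 + 3 × 3 = 9 + 9 = 18.
Redesigned: 8 × 1 + 2 × 3 = 8 + 6 = 14.
Reduction = 18 − 14 = 4.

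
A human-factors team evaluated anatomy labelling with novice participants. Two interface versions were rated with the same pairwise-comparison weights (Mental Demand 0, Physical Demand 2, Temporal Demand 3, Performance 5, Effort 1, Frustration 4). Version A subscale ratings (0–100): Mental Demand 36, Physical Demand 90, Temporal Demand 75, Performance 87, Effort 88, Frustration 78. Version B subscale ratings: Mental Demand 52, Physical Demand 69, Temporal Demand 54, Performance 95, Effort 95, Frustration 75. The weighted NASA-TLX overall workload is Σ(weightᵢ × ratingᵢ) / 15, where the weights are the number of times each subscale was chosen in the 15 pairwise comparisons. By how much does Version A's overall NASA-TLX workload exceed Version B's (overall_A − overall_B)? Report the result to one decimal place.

4.7

Version A weighted sum = 0·36 + 2·90 + 3·75 + 5·87 + 1·88 + 4·78 = 0 + 180 + 225 + 435 + 88 + 312 = 1240; overall_A = 1240/15 = 82.6667.
Version B weighted sum = 0·52 + 2·69 + 3·54 + 5·95 + 1·95 + 4·75 = 0 + 138 + 162 + 475 + 95 + 300 = 1170; overall_B = 1170/15 = 78.0000.
Difference = 82.6667 − 78.0000 = 4.6667 ≈ 4.7.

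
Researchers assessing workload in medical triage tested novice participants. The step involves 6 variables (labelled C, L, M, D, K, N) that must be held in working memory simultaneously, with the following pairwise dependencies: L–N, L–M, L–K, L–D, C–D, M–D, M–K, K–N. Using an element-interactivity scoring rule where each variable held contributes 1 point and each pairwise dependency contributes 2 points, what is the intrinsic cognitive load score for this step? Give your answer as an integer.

22

Count of variables held simultaneously: 6.
Count of pairwise dependencies listed: 8.
Element contribution: 6 × 1 = 6.
Interaction contribution: 8 × 2 = 16.
Intrinsic load = 6 + 16 = 22.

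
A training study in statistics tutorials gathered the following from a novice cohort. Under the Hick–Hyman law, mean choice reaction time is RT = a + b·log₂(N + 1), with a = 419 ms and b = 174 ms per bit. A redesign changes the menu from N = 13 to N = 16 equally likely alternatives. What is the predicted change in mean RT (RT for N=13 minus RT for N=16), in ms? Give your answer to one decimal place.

-48.7

RT(13) = 419 + 174·log₂(14) = 419 + 174·3.8074 = 1081.4876 ms.
RT(16) = 419 + 174·log₂(17) = 419 + 174·4.0875 = 1130.2250 ms.
Difference = 1081.4876 − 1130.2250 = -48.7374 ≈ -48.7 ms.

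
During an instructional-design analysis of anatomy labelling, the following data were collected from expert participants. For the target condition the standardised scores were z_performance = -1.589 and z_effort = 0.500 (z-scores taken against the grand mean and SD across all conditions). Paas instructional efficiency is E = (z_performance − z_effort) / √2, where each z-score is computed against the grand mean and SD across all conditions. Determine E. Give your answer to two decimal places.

-1.48

z_P − z_E = -1.589 − 0.500 = -2.0890.
E = -2.0890 / √2 = -2.0890 / 1.41421 = -1.4771 ≈ -1.48.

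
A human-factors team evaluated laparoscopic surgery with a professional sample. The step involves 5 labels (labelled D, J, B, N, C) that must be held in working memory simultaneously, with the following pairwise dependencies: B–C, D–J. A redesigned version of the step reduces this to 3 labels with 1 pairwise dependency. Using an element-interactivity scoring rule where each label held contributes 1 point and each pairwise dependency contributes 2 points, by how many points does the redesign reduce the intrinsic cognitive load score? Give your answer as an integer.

Original: 5 × 1 + 2 × 2 = 5 + 4 = 9.
Redesigned: 3 × 1 + 1 × 2 = 3 + 2 = 5.
Reduction = 9 − 5 = 4.

4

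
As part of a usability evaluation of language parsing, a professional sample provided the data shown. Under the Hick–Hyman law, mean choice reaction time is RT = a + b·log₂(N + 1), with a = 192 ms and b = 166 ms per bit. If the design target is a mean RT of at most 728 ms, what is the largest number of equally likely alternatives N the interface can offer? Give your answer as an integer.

Set 192 + 166·log₂(N + 1) ≤ 728.
log₂(N + 1) ≤ (728 − 192) / 166 = 3.2289.
N + 1 ≤ 2^3.2289 = 9.3755.
N ≤ 8.3755, so the largest integer N is 8.

8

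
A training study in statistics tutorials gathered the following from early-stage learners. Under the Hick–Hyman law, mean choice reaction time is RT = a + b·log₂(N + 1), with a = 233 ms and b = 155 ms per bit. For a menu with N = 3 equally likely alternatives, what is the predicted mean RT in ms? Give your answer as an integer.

log₂(3 + 1) = log₂(4) = 2.0000.
RT = 233 + 155 × 2.0000 = 233 + 310.0000 = 543.0000 ms.
≈ 543 ms.

543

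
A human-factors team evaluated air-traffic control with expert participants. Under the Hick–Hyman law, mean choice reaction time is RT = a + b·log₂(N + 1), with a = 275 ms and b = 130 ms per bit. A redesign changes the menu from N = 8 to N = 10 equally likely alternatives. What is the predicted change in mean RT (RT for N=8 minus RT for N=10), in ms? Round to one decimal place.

-37.6

RT(8) = 275 + 130·log₂(9) = 275 + 130·3.1699 = 687.0870 ms.
RT(10) = 275 + 130·log₂(11) = 275 + 130·3.4594 = 724.7220 ms.
Difference = 687.0870 − 724.7220 = -37.6350 ≈ -37.6 ms.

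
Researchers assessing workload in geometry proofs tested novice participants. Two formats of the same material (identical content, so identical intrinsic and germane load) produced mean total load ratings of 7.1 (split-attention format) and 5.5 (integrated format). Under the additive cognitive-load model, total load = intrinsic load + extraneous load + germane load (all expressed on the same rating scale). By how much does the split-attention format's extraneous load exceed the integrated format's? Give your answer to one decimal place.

1.6

Intrinsic and germane load are equal across formats, so the difference in total load equals the difference in extraneous load.
Extraneous-load difference = 7.1 − 5.5 = 1.6.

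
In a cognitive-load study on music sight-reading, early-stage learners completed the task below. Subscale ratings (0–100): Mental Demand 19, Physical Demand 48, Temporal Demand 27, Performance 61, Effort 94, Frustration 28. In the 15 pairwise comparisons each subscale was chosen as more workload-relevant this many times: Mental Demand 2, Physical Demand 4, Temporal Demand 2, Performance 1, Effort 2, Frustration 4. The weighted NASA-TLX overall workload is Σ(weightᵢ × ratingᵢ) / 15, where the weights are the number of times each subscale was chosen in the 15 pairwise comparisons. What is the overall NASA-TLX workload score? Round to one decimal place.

43.0

The tallies are the weights (they sum to 15).
Weighted sum = 2·19 + 4·48 + 2·27 + 1·61 + 2·94 + 4·28
            = 38 + 192 + 54 + 61 + 188 + 112 = 645.
Overall workload = 645 / 15 = 43.0000 ≈ 43.0.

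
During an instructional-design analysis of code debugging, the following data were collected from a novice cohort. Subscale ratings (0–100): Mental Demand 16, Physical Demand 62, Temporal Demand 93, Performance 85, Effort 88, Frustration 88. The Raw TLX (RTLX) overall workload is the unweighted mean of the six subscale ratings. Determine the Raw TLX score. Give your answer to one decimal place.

72.0

Sum of ratings = 16 + 62 + 93 + 85 + 88 + 88 = 432.
RTLX = 432 / 6 = 72.0000 ≈ 72.0.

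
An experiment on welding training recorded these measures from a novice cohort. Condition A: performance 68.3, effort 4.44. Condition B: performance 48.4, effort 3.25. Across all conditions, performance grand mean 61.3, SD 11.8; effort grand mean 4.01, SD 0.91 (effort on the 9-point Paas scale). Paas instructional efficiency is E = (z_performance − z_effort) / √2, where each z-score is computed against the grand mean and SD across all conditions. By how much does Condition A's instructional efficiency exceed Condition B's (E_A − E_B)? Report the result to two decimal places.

Condition A: z_P = (68.3 − 61.3)/11.8 = 0.5932; z_E = (4.44 − 4.01)/0.91 = 0.4725; E_A = (0.5932 − 0.4725)/√2 = 0.0853.
Condition B: z_P = (48.4 − 61.3)/11.8 = -1.0932; z_E = (3.25 − 4.01)/0.91 = -0.8352; E_B = (-1.0932 − (-0.8352))/√2 = -0.1824.
E_A − E_B = 0.0853 − (-0.1824) = 0.2677 ≈ 0.27.

0.27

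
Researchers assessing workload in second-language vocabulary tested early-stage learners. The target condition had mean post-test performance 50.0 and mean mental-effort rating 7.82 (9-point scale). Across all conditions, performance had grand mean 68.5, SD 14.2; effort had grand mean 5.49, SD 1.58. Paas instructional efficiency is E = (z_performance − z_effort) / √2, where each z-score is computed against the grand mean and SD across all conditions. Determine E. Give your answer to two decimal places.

z_performance = (50.0 − 68.5) / 14.2 = -18.5000 / 14.2 = -1.3028.
z_effort = (7.82 − 5.49) / 1.58 = 2.3300 / 1.58 = 1.4747.
z_P − z_E = -1.3028 − 1.4747 = -2.7775.
E = -2.7775 / √2 = -2.7775 / 1.41421 = -1.9640 ≈ -1.96.

-1.96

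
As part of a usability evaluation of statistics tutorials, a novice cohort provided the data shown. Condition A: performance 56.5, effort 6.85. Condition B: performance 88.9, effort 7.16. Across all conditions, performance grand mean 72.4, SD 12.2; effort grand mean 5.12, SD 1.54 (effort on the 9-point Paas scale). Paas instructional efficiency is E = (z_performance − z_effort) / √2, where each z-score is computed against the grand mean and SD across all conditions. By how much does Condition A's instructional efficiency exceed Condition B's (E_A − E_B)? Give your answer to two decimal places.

Condition A: z_P = (56.5 − 72.4)/12.2 = -1.3033; z_E = (6.85 − 5.12)/1.54 = 1.1234; E_A = (-1.3033 − 1.1234)/√2 = -1.7159.
Condition B: z_P = (88.9 − 72.4)/12.2 = 1.3525; z_E = (7.16 − 5.12)/1.54 = 1.3247; E_B = (1.3525 − 1.3247)/√2 = 0.0197.
E_A − E_B = -1.7159 − 0.0197 = -1.7356 ≈ -1.74.

-1.74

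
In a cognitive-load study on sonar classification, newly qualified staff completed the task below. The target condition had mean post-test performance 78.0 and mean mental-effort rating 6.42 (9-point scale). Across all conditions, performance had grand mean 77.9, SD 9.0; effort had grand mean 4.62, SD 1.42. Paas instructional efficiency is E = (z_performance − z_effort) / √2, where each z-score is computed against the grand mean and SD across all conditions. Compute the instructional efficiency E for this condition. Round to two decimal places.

z_performance = (78.0 − 77.9) / 9.0 = 0.1000 / 9.0 = 0.0111.
z_effort = (6.42 − 4.62) / 1.42 = 1.8000 / 1.42 = 1.2676.
z_P − z_E = 0.0111 − 1.2676 = -1.2565.
E = -1.2565 / √2 = -1.2565 / 1.41421 = -0.8885 ≈ -0.89.

-0.89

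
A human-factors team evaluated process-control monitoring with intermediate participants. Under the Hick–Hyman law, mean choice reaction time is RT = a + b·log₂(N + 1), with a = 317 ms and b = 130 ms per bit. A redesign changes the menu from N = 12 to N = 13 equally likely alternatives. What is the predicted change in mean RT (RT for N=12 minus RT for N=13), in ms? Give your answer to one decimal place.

RT(12) = 317 + 130·log₂(13) = 317 + 130·3.7004 = 798.0520 ms.
RT(13) = 317 + 130·log₂(14) = 317 + 130·3.8074 = 811.9620 ms.
Difference = 798.0520 − 811.9620 = -13.9100 ≈ -13.9 ms.

-13.9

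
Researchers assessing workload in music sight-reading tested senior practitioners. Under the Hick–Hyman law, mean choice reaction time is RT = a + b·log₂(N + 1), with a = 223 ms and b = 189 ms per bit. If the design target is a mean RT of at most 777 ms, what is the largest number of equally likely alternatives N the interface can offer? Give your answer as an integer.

Set 223 + 189·log₂(N + 1) ≤ 777.
log₂(N + 1) ≤ (777 − 223) / 189 = 2.9312.
N + 1 ≤ 2^2.9312 = 7.6274.
N ≤ 6.6274, so the largest integer N is 6.

6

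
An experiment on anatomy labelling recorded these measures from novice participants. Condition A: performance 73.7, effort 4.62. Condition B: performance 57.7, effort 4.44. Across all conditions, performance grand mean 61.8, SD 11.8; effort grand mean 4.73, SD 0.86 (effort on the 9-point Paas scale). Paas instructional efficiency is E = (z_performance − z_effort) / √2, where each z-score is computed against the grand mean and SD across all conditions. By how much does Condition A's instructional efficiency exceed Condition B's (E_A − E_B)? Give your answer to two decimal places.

Condition A: z_P = (73.7 − 61.8)/11.8 = 1.0085; z_E = (4.62 − 4.73)/0.86 = -0.1279; E_A = (1.0085 − (-0.1279))/√2 = 0.8036.
Condition B: z_P = (57.7 − 61.8)/11.8 = -0.3475; z_E = (4.44 − 4.73)/0.86 = -0.3372; E_B = (-0.3475 − (-0.3372))/√2 = -0.0073.
E_A − E_B = 0.8036 − (-0.0073) = 0.8109 ≈ 0.81.

0.81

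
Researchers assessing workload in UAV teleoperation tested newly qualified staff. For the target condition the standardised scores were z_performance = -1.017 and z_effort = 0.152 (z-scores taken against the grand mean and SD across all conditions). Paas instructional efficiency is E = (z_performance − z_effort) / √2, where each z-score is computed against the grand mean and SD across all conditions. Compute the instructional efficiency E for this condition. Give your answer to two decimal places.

-0.83

z_P − z_E = -1.017 − 0.152 = -1.1690.
E = -1.1690 / √2 = -1.1690 / 1.41421 = -0.8266 ≈ -0.83.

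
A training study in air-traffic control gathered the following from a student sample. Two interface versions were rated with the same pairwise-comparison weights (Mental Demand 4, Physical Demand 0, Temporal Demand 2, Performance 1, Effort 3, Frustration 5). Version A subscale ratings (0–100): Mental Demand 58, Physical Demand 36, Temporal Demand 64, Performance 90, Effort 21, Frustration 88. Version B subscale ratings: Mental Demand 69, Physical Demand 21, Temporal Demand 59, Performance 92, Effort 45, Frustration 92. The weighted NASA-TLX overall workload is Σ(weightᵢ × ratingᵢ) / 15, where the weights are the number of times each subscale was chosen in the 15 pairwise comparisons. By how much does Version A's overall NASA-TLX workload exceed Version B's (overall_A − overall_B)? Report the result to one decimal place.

Version A weighted sum = 4·58 + 0·36 + 2·64 + 1·90 + 3·21 + 5·88 = 232 + 0 + 128 + 90 + 63 + 440 = 953; overall_A = 953/15 = 63.5333.
Version B weighted sum = 4·69 + 0·21 + 2·59 + 1·92 + 3·45 + 5·92 = 276 + 0 + 118 + 92 + 135 + 460 = 1081; overall_B = 1081/15 = 72.0667.
Difference = 63.5333 − 72.0667 = -8.5334 ≈ -8.5.

-8.5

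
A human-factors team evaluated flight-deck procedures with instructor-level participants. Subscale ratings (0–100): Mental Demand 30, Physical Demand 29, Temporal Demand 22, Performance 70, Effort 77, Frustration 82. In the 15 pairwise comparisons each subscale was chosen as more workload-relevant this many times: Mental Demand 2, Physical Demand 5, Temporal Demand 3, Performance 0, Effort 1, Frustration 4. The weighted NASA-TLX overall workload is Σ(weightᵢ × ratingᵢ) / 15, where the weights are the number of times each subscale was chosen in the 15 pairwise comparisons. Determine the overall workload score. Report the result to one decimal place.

The tallies are the weights (they sum to 15).
Weighted sum = 2·30 + 5·29 + 3·22 + 0·70 + 1·77 + 4·82
            = 60 + 145 + 66 + 0 + 77 + 328 = 676.
Overall workload = 676 / 15 = 45.0667 ≈ 45.1.

45.1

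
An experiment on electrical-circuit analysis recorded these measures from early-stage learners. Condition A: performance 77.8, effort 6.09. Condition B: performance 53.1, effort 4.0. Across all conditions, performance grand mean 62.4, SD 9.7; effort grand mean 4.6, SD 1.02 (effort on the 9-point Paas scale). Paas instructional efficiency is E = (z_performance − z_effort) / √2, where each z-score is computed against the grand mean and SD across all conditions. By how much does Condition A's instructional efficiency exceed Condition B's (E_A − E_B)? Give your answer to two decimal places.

Condition A: z_P = (77.8 − 62.4)/9.7 = 1.5876; z_E = (6.09 − 4.6)/1.02 = 1.4608; E_A = (1.5876 − 1.4608)/√2 = 0.0897.
Condition B: z_P = (53.1 − 62.4)/9.7 = -0.9588; z_E = (4.0 − 4.6)/1.02 = -0.5882; E_B = (-0.9588 − (-0.5882))/√2 = -0.2621.
E_A − E_B = 0.0897 − (-0.2621) = 0.3518 ≈ 0.35.

0.35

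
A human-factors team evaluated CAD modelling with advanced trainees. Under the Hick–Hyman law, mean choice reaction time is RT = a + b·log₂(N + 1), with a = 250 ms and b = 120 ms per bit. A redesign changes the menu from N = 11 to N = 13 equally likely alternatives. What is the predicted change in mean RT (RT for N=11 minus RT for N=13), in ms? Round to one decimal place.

RT(11) = 250 + 120·log₂(12) = 250 + 120·3.5850 = 680.2000 ms.
RT(13) = 250 + 120·log₂(14) = 250 + 120·3.8074 = 706.8880 ms.
Difference = 680.2000 − 706.8880 = -26.6880 ≈ -26.7 ms.

-26.7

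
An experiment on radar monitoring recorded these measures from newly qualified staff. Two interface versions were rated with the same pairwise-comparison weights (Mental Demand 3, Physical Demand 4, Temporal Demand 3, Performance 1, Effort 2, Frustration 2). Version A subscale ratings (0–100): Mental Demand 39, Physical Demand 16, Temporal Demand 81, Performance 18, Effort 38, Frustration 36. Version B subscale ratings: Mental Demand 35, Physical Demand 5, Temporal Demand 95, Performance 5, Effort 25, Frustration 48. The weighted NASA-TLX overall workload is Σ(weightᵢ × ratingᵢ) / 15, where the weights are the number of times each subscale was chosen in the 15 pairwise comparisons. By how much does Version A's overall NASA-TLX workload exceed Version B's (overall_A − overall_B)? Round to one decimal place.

1.9

Version A weighted sum = 3·39 + 4·16 + 3·81 + 1·18 + 2·38 + 2·36 = 117 + 64 + 243 + 18 + 76 + 72 = 590; overall_A = 590/15 = 39.3333.
Version B weighted sum = 3·35 + 4·5 + 3·95 + 1·5 + 2·25 + 2·48 = 105 + 20 + 285 + 5 + 50 + 96 = 561; overall_B = 561/15 = 37.4000.
Difference = 39.3333 − 37.4000 = 1.9333 ≈ 1.9.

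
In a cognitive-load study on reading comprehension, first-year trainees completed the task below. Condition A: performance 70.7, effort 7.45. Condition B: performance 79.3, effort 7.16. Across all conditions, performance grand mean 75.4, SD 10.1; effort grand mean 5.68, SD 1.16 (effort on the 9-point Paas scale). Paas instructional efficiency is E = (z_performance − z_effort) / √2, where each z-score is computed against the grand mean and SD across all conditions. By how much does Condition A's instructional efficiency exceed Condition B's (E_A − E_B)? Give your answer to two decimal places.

-0.78

Condition A: z_P = (70.7 − 75.4)/10.1 = -0.4653; z_E = (7.45 − 5.68)/1.16 = 1.5259; E_A = (-0.4653 − 1.5259)/√2 = -1.4080.
Condition B: z_P = (79.3 − 75.4)/10.1 = 0.3861; z_E = (7.16 − 5.68)/1.16 = 1.2759; E_B = (0.3861 − 1.2759)/√2 = -0.6292.
E_A − E_B = -1.4080 − (-0.6292) = -0.7788 ≈ -0.78.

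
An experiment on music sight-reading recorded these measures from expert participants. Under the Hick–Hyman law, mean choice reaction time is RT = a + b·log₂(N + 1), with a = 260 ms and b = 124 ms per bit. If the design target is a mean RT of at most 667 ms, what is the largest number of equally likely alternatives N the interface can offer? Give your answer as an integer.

Set 260 + 124·log₂(N + 1) ≤ 667.
log₂(N + 1) ≤ (667 − 260) / 124 = 3.2823.
N + 1 ≤ 2^3.2823 = 9.7291.
N ≤ 8.7291, so the largest integer N is 8.

8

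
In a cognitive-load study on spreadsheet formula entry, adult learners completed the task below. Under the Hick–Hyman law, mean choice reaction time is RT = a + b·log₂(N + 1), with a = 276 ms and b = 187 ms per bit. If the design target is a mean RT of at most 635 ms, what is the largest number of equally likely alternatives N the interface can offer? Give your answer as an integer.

2

Set 276 + 187·log₂(N + 1) ≤ 635.
log₂(N + 1) ≤ (635 − 276) / 187 = 1.9198.
N + 1 ≤ 2^1.9198 = 3.7837.
N ≤ 2.7837, so the largest integer N is 2.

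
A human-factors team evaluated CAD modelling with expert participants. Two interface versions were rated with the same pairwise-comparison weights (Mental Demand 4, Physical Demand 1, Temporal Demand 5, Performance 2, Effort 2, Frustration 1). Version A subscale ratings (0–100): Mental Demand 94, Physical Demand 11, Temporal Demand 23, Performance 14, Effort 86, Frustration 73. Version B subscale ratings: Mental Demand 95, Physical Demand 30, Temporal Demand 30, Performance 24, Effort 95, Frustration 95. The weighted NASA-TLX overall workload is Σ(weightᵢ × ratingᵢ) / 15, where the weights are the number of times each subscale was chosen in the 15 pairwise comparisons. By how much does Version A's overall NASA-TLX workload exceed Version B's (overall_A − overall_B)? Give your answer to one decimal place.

Version A weighted sum = 4·94 + 1·11 + 5·23 + 2·14 + 2·86 + 1·73 = 376 + 11 + 115 + 28 + 172 + 73 = 775; overall_A = 775/15 = 51.6667.
Version B weighted sum = 4·95 + 1·30 + 5·30 + 2·24 + 2·95 + 1·95 = 380 + 30 + 150 + 48 + 190 + 95 = 893; overall_B = 893/15 = 59.5333.
Difference = 51.6667 − 59.5333 = -7.8666 ≈ -7.9.

-7.9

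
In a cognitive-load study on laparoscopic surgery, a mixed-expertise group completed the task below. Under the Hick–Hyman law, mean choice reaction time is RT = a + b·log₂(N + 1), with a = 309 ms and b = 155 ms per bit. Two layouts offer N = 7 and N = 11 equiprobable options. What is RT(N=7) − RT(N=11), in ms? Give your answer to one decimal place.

RT(7) = 309 + 155·log₂(8) = 309 + 155·3.0000 = 774.0000 ms.
RT(11) = 309 + 155·log₂(12) = 309 + 155·3.5850 = 864.6750 ms.
Difference = 774.0000 − 864.6750 = -90.6750 ≈ -90.7 ms.

-90.7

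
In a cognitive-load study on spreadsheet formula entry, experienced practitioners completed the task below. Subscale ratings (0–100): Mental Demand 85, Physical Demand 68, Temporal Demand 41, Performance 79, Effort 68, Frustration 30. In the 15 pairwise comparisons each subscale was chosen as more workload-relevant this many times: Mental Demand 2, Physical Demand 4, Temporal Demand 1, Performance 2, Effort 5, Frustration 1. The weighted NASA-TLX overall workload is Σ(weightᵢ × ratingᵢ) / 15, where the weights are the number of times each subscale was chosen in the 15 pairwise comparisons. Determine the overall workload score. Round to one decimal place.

67.4

The tallies are the weights (they sum to 15).
Weighted sum = 2·85 + 4·68 + 1·41 + 2·79 + 5·68 + 1·30
            = 170 + 272 + 41 + 158 + 340 + 30 = 1011.
Overall workload = 1011 / 15 = 67.4000 ≈ 67.4.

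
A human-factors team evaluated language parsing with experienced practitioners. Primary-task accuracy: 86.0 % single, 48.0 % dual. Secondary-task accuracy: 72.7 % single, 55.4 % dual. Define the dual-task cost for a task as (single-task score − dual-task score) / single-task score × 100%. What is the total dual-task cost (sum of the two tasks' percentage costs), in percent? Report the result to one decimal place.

Primary cost = (86.0 − 48.0) / 86.0 × 100% = 44.1860%.
Secondary cost = (72.7 − 55.4) / 72.7 × 100% = 23.7964%.
Total = 44.1860% + 23.7964% = 67.9824% ≈ 68.0%.

68.0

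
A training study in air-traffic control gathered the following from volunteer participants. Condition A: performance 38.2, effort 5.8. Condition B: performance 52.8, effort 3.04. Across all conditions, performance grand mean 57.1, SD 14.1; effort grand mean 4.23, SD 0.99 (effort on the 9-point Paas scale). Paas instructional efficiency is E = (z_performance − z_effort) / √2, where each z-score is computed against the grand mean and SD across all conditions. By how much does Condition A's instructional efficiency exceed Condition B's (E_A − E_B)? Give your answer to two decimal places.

Condition A: z_P = (38.2 − 57.1)/14.1 = -1.3404; z_E = (5.8 − 4.23)/0.99 = 1.5859; E_A = (-1.3404 − 1.5859)/√2 = -2.0692.
Condition B: z_P = (52.8 − 57.1)/14.1 = -0.3050; z_E = (3.04 − 4.23)/0.99 = -1.2020; E_B = (-0.3050 − (-1.2020))/√2 = 0.6343.
E_A − E_B = -2.0692 − 0.6343 = -2.7035 ≈ -2.70.

-2.70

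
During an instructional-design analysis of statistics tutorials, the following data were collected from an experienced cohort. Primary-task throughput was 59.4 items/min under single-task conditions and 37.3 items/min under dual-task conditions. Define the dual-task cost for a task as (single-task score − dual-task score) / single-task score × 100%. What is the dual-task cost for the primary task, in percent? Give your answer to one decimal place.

37.2

Cost = (59.4 − 37.3) / 59.4 × 100%
     = 22.1000 / 59.4 × 100% = 37.2054%.
≈ 37.2%.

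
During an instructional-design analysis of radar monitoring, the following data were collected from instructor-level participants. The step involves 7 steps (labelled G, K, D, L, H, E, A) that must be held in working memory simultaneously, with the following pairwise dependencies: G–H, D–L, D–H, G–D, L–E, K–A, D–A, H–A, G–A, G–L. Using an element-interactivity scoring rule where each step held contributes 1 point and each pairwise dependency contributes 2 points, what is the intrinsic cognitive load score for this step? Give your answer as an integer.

Count of steps held simultaneously: 7.
Count of pairwise dependencies listed: 10.
Element contribution: 7 × 1 = 7.
Interaction contribution: 10 × 2 = 20.
Intrinsic load = 7 + 20 = 27.

27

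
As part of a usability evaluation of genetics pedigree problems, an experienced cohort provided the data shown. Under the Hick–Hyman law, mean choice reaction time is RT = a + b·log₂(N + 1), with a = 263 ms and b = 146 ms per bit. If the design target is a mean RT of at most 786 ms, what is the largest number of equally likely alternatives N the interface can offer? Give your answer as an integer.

10

Set 263 + 146·log₂(N + 1) ≤ 786.
log₂(N + 1) ≤ (786 − 263) / 146 = 3.5822.
N + 1 ≤ 2^3.5822 = 11.9770.
N ≤ 10.9770, so the largest integer N is 10.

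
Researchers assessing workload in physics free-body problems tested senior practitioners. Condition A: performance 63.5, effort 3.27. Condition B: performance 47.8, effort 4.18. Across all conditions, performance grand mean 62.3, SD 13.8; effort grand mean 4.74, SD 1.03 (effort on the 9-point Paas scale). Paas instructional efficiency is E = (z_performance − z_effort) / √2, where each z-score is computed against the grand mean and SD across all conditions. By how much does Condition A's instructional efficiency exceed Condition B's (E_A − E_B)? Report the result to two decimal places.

1.43

Condition A: z_P = (63.5 − 62.3)/13.8 = 0.0870; z_E = (3.27 − 4.74)/1.03 = -1.4272; E_A = (0.0870 − (-1.4272))/√2 = 1.0707.
Condition B: z_P = (47.8 − 62.3)/13.8 = -1.0507; z_E = (4.18 − 4.74)/1.03 = -0.5437; E_B = (-1.0507 − (-0.5437))/√2 = -0.3585.
E_A − E_B = 1.0707 − (-0.3585) = 1.4292 ≈ 1.43.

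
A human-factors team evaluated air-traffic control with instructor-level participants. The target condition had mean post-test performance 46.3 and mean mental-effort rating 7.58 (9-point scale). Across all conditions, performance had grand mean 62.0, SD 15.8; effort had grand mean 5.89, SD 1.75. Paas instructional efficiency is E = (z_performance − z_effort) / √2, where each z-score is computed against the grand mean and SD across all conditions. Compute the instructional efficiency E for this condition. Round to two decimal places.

z_performance = (46.3 − 62.0) / 15.8 = -15.7000 / 15.8 = -0.9937.
z_effort = (7.58 − 5.89) / 1.75 = 1.6900 / 1.75 = 0.9657.
z_P − z_E = -0.9937 − 0.9657 = -1.9594.
E = -1.9594 / √2 = -1.9594 / 1.41421 = -1.3855 ≈ -1.39.

-1.39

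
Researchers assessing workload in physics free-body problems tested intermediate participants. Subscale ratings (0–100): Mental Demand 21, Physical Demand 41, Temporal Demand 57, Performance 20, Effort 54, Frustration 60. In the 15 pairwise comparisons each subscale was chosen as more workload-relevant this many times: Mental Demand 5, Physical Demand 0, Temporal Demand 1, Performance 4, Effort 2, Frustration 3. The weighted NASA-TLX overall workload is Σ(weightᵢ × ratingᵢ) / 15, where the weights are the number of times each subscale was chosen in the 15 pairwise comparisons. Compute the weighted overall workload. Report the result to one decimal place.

35.3

The tallies are the weights (they sum to 15).
Weighted sum = 5·21 + 0·41 + 1·57 + 4·20 + 2·54 + 3·60
            = 105 + 0 + 57 + 80 + 108 + 180 = 530.
Overall workload = 530 / 15 = 35.3333 ≈ 35.3.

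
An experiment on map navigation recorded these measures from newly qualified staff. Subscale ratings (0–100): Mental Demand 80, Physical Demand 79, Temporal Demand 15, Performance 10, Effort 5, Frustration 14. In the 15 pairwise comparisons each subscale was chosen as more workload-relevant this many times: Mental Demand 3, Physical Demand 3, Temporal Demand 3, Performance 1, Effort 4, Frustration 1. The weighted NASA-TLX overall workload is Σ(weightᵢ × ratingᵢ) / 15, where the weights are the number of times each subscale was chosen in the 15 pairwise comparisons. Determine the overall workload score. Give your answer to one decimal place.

The tallies are the weights (they sum to 15).
Weighted sum = 3·80 + 3·79 + 3·15 + 1·10 + 4·5 + 1·14
            = 240 + 237 + 45 + 10 + 20 + 14 = 566.
Overall workload = 566 / 15 = 37.7333 ≈ 37.7.

37.7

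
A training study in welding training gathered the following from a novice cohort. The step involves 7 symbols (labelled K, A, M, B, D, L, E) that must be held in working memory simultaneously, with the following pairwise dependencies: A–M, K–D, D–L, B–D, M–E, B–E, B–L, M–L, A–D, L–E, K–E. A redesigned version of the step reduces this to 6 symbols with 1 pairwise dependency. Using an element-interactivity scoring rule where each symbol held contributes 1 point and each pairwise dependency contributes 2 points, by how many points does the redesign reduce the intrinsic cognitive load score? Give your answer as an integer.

21

Original: 7 × 1 + 11 × 2 = 7 + 22 = 29.
Redesigned: 6 × 1 + 1 × 2 = 6 + 2 = 8.
Reduction = 29 − 8 = 21.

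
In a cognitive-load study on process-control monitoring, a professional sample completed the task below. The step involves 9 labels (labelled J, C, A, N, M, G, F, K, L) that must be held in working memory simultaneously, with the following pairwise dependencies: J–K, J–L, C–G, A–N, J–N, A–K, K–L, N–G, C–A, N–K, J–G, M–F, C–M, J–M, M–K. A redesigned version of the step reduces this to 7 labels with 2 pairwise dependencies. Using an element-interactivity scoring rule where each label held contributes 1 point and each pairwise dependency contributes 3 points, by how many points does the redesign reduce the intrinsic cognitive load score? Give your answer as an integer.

Original: 9 × 1 + 15 × 3 = 9 + 45 = 54.
Redesigned: 7 × 1 + 2 × 3 = 7 + 6 = 13.
Reduction = 54 − 13 = 41.

41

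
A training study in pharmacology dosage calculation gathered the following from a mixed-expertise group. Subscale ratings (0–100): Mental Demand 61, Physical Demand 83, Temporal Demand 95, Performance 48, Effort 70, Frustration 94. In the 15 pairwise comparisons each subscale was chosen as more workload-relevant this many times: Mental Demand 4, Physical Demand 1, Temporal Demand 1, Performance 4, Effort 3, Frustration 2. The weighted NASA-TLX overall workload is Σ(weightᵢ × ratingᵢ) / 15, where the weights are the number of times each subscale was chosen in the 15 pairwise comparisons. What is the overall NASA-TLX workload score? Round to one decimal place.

The tallies are the weights (they sum to 15).
Weighted sum = 4·61 + 1·83 + 1·95 + 4·48 + 3·70 + 2·94
            = 244 + 83 + 95 + 192 + 210 + 188 = 1012.
Overall workload = 1012 / 15 = 67.4667 ≈ 67.5.

67.5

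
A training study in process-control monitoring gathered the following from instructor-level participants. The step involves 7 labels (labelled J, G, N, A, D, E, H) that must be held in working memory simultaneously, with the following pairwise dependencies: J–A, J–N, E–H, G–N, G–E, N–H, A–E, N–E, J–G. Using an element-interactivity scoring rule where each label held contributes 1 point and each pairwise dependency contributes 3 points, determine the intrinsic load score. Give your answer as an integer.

34

Count of labels held simultaneously: 7.
Count of pairwise dependencies listed: 9.
Element contribution: 7 × 1 = 7.
Interaction contribution: 9 × 3 = 27.
Intrinsic load = 7 + 27 = 34.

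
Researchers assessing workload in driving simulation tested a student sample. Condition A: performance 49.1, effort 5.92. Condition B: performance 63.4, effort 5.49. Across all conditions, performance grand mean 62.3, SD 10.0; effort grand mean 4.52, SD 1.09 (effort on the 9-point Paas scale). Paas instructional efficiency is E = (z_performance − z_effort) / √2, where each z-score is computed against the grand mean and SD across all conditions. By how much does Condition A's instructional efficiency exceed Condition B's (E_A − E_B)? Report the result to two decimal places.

Condition A: z_P = (49.1 − 62.3)/10.0 = -1.3200; z_E = (5.92 − 4.52)/1.09 = 1.2844; E_A = (-1.3200 − 1.2844)/√2 = -1.8416.
Condition B: z_P = (63.4 − 62.3)/10.0 = 0.1100; z_E = (5.49 − 4.52)/1.09 = 0.8899; E_B = (0.1100 − 0.8899)/√2 = -0.5515.
E_A − E_B = -1.8416 − (-0.5515) = -1.2901 ≈ -1.29.

-1.29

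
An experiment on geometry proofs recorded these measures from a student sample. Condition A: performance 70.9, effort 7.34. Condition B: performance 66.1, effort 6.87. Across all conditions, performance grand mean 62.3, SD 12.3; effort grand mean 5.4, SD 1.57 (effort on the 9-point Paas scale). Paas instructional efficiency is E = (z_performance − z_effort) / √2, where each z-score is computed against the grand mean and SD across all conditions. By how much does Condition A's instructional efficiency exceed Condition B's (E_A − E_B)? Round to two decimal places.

0.06

Condition A: z_P = (70.9 − 62.3)/12.3 = 0.6992; z_E = (7.34 − 5.4)/1.57 = 1.2357; E_A = (0.6992 − 1.2357)/√2 = -0.3794.
Condition B: z_P = (66.1 − 62.3)/12.3 = 0.3089; z_E = (6.87 − 5.4)/1.57 = 0.9363; E_B = (0.3089 − 0.9363)/√2 = -0.4436.
E_A − E_B = -0.3794 − (-0.4436) = 0.0642 ≈ 0.06.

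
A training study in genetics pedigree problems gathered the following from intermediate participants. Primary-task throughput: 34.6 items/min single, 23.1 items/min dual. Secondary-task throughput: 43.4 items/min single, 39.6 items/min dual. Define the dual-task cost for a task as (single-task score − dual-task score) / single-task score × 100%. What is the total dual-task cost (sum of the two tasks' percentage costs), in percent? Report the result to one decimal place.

Primary cost = (34.6 − 23.1) / 34.6 × 100% = 33.2370%.
Secondary cost = (43.4 − 39.6) / 43.4 × 100% = 8.7558%.
Total = 33.2370% + 8.7558% = 41.9928% ≈ 42.0%.

42.0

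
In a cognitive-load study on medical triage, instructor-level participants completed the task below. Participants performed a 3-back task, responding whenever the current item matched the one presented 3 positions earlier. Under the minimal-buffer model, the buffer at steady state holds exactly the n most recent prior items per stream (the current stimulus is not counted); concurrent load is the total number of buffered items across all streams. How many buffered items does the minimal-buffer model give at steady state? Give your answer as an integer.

The buffer holds the 3 most recent prior items.
Steady-state concurrent load = 3 items.

3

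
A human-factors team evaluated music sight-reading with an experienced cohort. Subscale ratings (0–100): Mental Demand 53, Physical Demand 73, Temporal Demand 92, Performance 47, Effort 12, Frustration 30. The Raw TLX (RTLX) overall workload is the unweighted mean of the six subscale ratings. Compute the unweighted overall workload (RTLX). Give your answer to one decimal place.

Sum of ratings = 53 + 73 + 92 + 47 + 12 + 30 = 307.
RTLX = 307 / 6 = 51.1667 ≈ 51.2.

51.2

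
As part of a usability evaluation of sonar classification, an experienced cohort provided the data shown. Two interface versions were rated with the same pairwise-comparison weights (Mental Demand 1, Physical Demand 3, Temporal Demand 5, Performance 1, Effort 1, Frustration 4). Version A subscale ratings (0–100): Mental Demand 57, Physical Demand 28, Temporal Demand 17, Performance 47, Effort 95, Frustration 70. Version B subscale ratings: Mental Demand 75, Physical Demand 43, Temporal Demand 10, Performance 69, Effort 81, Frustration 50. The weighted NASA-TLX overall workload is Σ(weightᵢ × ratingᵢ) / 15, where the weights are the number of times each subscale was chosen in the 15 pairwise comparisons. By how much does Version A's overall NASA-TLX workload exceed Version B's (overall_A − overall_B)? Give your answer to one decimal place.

2.9

Version A weighted sum = 1·57 + 3·28 + 5·17 + 1·47 + 1·95 + 4·70 = 57 + 84 + 85 + 47 + 95 + 280 = 648; overall_A = 648/15 = 43.2000.
Version B weighted sum = 1·75 + 3·43 + 5·10 + 1·69 + 1·81 + 4·50 = 75 + 129 + 50 + 69 + 81 + 200 = 604; overall_B = 604/15 = 40.2667.
Difference = 43.2000 − 40.2667 = 2.9333 ≈ 2.9.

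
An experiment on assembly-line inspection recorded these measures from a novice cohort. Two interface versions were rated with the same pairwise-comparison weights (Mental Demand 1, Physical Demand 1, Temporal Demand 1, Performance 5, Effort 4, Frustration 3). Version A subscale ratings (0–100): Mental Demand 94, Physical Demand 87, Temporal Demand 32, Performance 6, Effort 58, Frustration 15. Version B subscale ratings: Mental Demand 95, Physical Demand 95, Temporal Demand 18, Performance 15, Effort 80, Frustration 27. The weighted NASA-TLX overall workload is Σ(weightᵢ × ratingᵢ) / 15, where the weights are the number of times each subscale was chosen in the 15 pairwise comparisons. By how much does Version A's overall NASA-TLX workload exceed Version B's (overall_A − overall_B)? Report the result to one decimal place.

-10.9

Version A weighted sum = 1·94 + 1·87 + 1·32 + 5·6 + 4·58 + 3·15 = 94 + 87 + 32 + 30 + 232 + 45 = 520; overall_A = 520/15 = 34.6667.
Version B weighted sum = 1·95 + 1·95 + 1·18 + 5·15 + 4·80 + 3·27 = 95 + 95 + 18 + 75 + 320 + 81 = 684; overall_B = 684/15 = 45.6000.
Difference = 34.6667 − 45.6000 = -10.9333 ≈ -10.9.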